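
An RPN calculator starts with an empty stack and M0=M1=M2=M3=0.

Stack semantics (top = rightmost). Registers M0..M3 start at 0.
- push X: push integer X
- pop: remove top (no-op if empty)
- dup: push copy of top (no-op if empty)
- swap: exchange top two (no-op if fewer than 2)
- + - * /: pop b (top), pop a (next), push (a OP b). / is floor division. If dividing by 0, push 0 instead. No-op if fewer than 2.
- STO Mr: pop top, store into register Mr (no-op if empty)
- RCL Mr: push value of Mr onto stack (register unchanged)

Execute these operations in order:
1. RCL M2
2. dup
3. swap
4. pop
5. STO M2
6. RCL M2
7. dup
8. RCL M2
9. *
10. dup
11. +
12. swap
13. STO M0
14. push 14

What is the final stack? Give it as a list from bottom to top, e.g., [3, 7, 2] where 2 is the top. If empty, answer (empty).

After op 1 (RCL M2): stack=[0] mem=[0,0,0,0]
After op 2 (dup): stack=[0,0] mem=[0,0,0,0]
After op 3 (swap): stack=[0,0] mem=[0,0,0,0]
After op 4 (pop): stack=[0] mem=[0,0,0,0]
After op 5 (STO M2): stack=[empty] mem=[0,0,0,0]
After op 6 (RCL M2): stack=[0] mem=[0,0,0,0]
After op 7 (dup): stack=[0,0] mem=[0,0,0,0]
After op 8 (RCL M2): stack=[0,0,0] mem=[0,0,0,0]
After op 9 (*): stack=[0,0] mem=[0,0,0,0]
After op 10 (dup): stack=[0,0,0] mem=[0,0,0,0]
After op 11 (+): stack=[0,0] mem=[0,0,0,0]
After op 12 (swap): stack=[0,0] mem=[0,0,0,0]
After op 13 (STO M0): stack=[0] mem=[0,0,0,0]
After op 14 (push 14): stack=[0,14] mem=[0,0,0,0]

Answer: [0, 14]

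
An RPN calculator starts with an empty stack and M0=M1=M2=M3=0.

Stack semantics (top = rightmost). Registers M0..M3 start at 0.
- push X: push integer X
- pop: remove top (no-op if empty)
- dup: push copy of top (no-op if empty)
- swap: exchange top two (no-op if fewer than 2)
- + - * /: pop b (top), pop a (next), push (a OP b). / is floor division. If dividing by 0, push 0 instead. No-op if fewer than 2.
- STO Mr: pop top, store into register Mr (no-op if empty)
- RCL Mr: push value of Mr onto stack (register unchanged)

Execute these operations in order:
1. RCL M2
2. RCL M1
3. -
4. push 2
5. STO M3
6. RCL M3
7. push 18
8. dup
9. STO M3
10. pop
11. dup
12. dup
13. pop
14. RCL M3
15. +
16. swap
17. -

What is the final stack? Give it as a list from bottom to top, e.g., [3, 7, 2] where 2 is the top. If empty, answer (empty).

After op 1 (RCL M2): stack=[0] mem=[0,0,0,0]
After op 2 (RCL M1): stack=[0,0] mem=[0,0,0,0]
After op 3 (-): stack=[0] mem=[0,0,0,0]
After op 4 (push 2): stack=[0,2] mem=[0,0,0,0]
After op 5 (STO M3): stack=[0] mem=[0,0,0,2]
After op 6 (RCL M3): stack=[0,2] mem=[0,0,0,2]
After op 7 (push 18): stack=[0,2,18] mem=[0,0,0,2]
After op 8 (dup): stack=[0,2,18,18] mem=[0,0,0,2]
After op 9 (STO M3): stack=[0,2,18] mem=[0,0,0,18]
After op 10 (pop): stack=[0,2] mem=[0,0,0,18]
After op 11 (dup): stack=[0,2,2] mem=[0,0,0,18]
After op 12 (dup): stack=[0,2,2,2] mem=[0,0,0,18]
After op 13 (pop): stack=[0,2,2] mem=[0,0,0,18]
After op 14 (RCL M3): stack=[0,2,2,18] mem=[0,0,0,18]
After op 15 (+): stack=[0,2,20] mem=[0,0,0,18]
After op 16 (swap): stack=[0,20,2] mem=[0,0,0,18]
After op 17 (-): stack=[0,18] mem=[0,0,0,18]

Answer: [0, 18]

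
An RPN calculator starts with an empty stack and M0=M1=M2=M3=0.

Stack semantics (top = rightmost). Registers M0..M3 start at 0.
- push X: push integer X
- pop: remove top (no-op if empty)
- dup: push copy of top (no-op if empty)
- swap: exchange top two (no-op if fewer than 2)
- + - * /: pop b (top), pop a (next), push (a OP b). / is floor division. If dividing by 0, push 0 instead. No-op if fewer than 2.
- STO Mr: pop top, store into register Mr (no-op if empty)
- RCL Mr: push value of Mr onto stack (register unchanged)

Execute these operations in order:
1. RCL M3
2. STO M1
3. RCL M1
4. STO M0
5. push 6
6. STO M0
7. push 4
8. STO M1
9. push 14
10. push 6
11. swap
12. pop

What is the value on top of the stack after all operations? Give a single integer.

After op 1 (RCL M3): stack=[0] mem=[0,0,0,0]
After op 2 (STO M1): stack=[empty] mem=[0,0,0,0]
After op 3 (RCL M1): stack=[0] mem=[0,0,0,0]
After op 4 (STO M0): stack=[empty] mem=[0,0,0,0]
After op 5 (push 6): stack=[6] mem=[0,0,0,0]
After op 6 (STO M0): stack=[empty] mem=[6,0,0,0]
After op 7 (push 4): stack=[4] mem=[6,0,0,0]
After op 8 (STO M1): stack=[empty] mem=[6,4,0,0]
After op 9 (push 14): stack=[14] mem=[6,4,0,0]
After op 10 (push 6): stack=[14,6] mem=[6,4,0,0]
After op 11 (swap): stack=[6,14] mem=[6,4,0,0]
After op 12 (pop): stack=[6] mem=[6,4,0,0]

Answer: 6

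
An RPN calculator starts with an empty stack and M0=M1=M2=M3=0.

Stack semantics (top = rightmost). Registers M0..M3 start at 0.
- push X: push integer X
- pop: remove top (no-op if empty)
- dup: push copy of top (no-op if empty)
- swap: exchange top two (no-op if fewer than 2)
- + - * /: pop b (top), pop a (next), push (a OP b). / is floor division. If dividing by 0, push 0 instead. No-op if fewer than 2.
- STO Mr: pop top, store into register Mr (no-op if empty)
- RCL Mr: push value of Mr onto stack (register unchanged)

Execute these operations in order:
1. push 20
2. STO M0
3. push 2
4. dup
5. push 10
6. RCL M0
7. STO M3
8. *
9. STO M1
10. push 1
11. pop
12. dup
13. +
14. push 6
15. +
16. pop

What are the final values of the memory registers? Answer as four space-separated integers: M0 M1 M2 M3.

After op 1 (push 20): stack=[20] mem=[0,0,0,0]
After op 2 (STO M0): stack=[empty] mem=[20,0,0,0]
After op 3 (push 2): stack=[2] mem=[20,0,0,0]
After op 4 (dup): stack=[2,2] mem=[20,0,0,0]
After op 5 (push 10): stack=[2,2,10] mem=[20,0,0,0]
After op 6 (RCL M0): stack=[2,2,10,20] mem=[20,0,0,0]
After op 7 (STO M3): stack=[2,2,10] mem=[20,0,0,20]
After op 8 (*): stack=[2,20] mem=[20,0,0,20]
After op 9 (STO M1): stack=[2] mem=[20,20,0,20]
After op 10 (push 1): stack=[2,1] mem=[20,20,0,20]
After op 11 (pop): stack=[2] mem=[20,20,0,20]
After op 12 (dup): stack=[2,2] mem=[20,20,0,20]
After op 13 (+): stack=[4] mem=[20,20,0,20]
After op 14 (push 6): stack=[4,6] mem=[20,20,0,20]
After op 15 (+): stack=[10] mem=[20,20,0,20]
After op 16 (pop): stack=[empty] mem=[20,20,0,20]

Answer: 20 20 0 20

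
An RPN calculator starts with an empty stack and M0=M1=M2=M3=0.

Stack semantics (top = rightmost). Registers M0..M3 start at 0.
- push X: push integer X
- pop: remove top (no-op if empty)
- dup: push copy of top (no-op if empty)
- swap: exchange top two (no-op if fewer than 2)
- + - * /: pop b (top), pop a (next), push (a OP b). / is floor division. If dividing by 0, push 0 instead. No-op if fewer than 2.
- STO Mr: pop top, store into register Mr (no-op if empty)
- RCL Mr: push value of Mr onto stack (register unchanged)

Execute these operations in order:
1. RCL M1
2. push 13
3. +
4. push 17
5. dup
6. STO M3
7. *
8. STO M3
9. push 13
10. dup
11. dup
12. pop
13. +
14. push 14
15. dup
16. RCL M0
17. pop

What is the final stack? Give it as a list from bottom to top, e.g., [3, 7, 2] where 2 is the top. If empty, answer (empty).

After op 1 (RCL M1): stack=[0] mem=[0,0,0,0]
After op 2 (push 13): stack=[0,13] mem=[0,0,0,0]
After op 3 (+): stack=[13] mem=[0,0,0,0]
After op 4 (push 17): stack=[13,17] mem=[0,0,0,0]
After op 5 (dup): stack=[13,17,17] mem=[0,0,0,0]
After op 6 (STO M3): stack=[13,17] mem=[0,0,0,17]
After op 7 (*): stack=[221] mem=[0,0,0,17]
After op 8 (STO M3): stack=[empty] mem=[0,0,0,221]
After op 9 (push 13): stack=[13] mem=[0,0,0,221]
After op 10 (dup): stack=[13,13] mem=[0,0,0,221]
After op 11 (dup): stack=[13,13,13] mem=[0,0,0,221]
After op 12 (pop): stack=[13,13] mem=[0,0,0,221]
After op 13 (+): stack=[26] mem=[0,0,0,221]
After op 14 (push 14): stack=[26,14] mem=[0,0,0,221]
After op 15 (dup): stack=[26,14,14] mem=[0,0,0,221]
After op 16 (RCL M0): stack=[26,14,14,0] mem=[0,0,0,221]
After op 17 (pop): stack=[26,14,14] mem=[0,0,0,221]

Answer: [26, 14, 14]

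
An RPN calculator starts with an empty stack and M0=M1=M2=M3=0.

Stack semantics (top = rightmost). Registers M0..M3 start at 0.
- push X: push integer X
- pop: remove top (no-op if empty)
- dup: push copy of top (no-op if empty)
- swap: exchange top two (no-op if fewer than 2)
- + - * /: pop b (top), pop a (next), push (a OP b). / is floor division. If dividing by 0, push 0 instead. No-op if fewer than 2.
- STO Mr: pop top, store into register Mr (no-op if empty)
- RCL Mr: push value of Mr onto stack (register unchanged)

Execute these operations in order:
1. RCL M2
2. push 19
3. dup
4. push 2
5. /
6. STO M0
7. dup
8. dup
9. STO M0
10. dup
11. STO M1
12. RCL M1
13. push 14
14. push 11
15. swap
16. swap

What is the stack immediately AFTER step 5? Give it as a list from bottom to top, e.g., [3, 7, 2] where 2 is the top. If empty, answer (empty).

After op 1 (RCL M2): stack=[0] mem=[0,0,0,0]
After op 2 (push 19): stack=[0,19] mem=[0,0,0,0]
After op 3 (dup): stack=[0,19,19] mem=[0,0,0,0]
After op 4 (push 2): stack=[0,19,19,2] mem=[0,0,0,0]
After op 5 (/): stack=[0,19,9] mem=[0,0,0,0]

[0, 19, 9]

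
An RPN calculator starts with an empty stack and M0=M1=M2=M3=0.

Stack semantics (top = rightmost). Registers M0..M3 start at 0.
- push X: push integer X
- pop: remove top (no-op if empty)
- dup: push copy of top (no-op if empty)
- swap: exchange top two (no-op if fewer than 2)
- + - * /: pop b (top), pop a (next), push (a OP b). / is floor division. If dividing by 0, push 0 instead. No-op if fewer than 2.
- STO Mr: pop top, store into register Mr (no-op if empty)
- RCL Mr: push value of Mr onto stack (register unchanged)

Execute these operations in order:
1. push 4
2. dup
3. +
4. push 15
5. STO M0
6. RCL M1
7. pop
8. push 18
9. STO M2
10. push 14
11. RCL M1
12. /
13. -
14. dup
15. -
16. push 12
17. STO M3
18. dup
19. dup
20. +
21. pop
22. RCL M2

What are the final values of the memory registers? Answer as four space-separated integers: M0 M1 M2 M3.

Answer: 15 0 18 12

Derivation:
After op 1 (push 4): stack=[4] mem=[0,0,0,0]
After op 2 (dup): stack=[4,4] mem=[0,0,0,0]
After op 3 (+): stack=[8] mem=[0,0,0,0]
After op 4 (push 15): stack=[8,15] mem=[0,0,0,0]
After op 5 (STO M0): stack=[8] mem=[15,0,0,0]
After op 6 (RCL M1): stack=[8,0] mem=[15,0,0,0]
After op 7 (pop): stack=[8] mem=[15,0,0,0]
After op 8 (push 18): stack=[8,18] mem=[15,0,0,0]
After op 9 (STO M2): stack=[8] mem=[15,0,18,0]
After op 10 (push 14): stack=[8,14] mem=[15,0,18,0]
After op 11 (RCL M1): stack=[8,14,0] mem=[15,0,18,0]
After op 12 (/): stack=[8,0] mem=[15,0,18,0]
After op 13 (-): stack=[8] mem=[15,0,18,0]
After op 14 (dup): stack=[8,8] mem=[15,0,18,0]
After op 15 (-): stack=[0] mem=[15,0,18,0]
After op 16 (push 12): stack=[0,12] mem=[15,0,18,0]
After op 17 (STO M3): stack=[0] mem=[15,0,18,12]
After op 18 (dup): stack=[0,0] mem=[15,0,18,12]
After op 19 (dup): stack=[0,0,0] mem=[15,0,18,12]
After op 20 (+): stack=[0,0] mem=[15,0,18,12]
After op 21 (pop): stack=[0] mem=[15,0,18,12]
After op 22 (RCL M2): stack=[0,18] mem=[15,0,18,12]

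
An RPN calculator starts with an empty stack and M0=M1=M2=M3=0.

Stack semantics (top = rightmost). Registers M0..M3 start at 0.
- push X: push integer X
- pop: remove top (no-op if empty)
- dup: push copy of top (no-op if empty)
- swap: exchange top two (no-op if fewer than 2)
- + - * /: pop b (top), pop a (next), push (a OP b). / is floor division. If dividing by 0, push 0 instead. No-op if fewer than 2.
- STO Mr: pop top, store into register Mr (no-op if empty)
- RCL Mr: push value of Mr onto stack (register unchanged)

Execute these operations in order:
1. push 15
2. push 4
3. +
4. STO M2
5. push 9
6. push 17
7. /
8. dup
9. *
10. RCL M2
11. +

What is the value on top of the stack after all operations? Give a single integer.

Answer: 19

Derivation:
After op 1 (push 15): stack=[15] mem=[0,0,0,0]
After op 2 (push 4): stack=[15,4] mem=[0,0,0,0]
After op 3 (+): stack=[19] mem=[0,0,0,0]
After op 4 (STO M2): stack=[empty] mem=[0,0,19,0]
After op 5 (push 9): stack=[9] mem=[0,0,19,0]
After op 6 (push 17): stack=[9,17] mem=[0,0,19,0]
After op 7 (/): stack=[0] mem=[0,0,19,0]
After op 8 (dup): stack=[0,0] mem=[0,0,19,0]
After op 9 (*): stack=[0] mem=[0,0,19,0]
After op 10 (RCL M2): stack=[0,19] mem=[0,0,19,0]
After op 11 (+): stack=[19] mem=[0,0,19,0]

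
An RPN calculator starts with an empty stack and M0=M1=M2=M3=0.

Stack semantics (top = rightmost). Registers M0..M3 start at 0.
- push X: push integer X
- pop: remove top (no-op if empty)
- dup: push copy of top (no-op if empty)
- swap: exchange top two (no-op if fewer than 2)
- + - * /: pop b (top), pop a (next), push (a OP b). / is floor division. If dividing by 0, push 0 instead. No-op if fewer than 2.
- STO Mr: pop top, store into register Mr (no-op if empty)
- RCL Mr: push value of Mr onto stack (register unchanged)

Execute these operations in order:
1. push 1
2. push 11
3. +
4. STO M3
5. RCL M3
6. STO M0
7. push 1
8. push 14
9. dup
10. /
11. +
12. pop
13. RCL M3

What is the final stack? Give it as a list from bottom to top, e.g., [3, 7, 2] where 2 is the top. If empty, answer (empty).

After op 1 (push 1): stack=[1] mem=[0,0,0,0]
After op 2 (push 11): stack=[1,11] mem=[0,0,0,0]
After op 3 (+): stack=[12] mem=[0,0,0,0]
After op 4 (STO M3): stack=[empty] mem=[0,0,0,12]
After op 5 (RCL M3): stack=[12] mem=[0,0,0,12]
After op 6 (STO M0): stack=[empty] mem=[12,0,0,12]
After op 7 (push 1): stack=[1] mem=[12,0,0,12]
After op 8 (push 14): stack=[1,14] mem=[12,0,0,12]
After op 9 (dup): stack=[1,14,14] mem=[12,0,0,12]
After op 10 (/): stack=[1,1] mem=[12,0,0,12]
After op 11 (+): stack=[2] mem=[12,0,0,12]
After op 12 (pop): stack=[empty] mem=[12,0,0,12]
After op 13 (RCL M3): stack=[12] mem=[12,0,0,12]

Answer: [12]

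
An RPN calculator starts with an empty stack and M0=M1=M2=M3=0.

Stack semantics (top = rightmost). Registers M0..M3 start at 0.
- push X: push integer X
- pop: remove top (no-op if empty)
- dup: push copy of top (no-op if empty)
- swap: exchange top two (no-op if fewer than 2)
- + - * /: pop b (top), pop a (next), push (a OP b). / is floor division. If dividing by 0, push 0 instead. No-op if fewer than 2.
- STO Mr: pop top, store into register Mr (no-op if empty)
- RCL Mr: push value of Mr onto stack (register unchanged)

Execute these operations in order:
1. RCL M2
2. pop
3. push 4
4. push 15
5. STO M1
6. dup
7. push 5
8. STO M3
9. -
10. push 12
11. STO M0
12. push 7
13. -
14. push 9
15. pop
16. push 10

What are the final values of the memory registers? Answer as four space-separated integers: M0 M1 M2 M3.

After op 1 (RCL M2): stack=[0] mem=[0,0,0,0]
After op 2 (pop): stack=[empty] mem=[0,0,0,0]
After op 3 (push 4): stack=[4] mem=[0,0,0,0]
After op 4 (push 15): stack=[4,15] mem=[0,0,0,0]
After op 5 (STO M1): stack=[4] mem=[0,15,0,0]
After op 6 (dup): stack=[4,4] mem=[0,15,0,0]
After op 7 (push 5): stack=[4,4,5] mem=[0,15,0,0]
After op 8 (STO M3): stack=[4,4] mem=[0,15,0,5]
After op 9 (-): stack=[0] mem=[0,15,0,5]
After op 10 (push 12): stack=[0,12] mem=[0,15,0,5]
After op 11 (STO M0): stack=[0] mem=[12,15,0,5]
After op 12 (push 7): stack=[0,7] mem=[12,15,0,5]
After op 13 (-): stack=[-7] mem=[12,15,0,5]
After op 14 (push 9): stack=[-7,9] mem=[12,15,0,5]
After op 15 (pop): stack=[-7] mem=[12,15,0,5]
After op 16 (push 10): stack=[-7,10] mem=[12,15,0,5]

Answer: 12 15 0 5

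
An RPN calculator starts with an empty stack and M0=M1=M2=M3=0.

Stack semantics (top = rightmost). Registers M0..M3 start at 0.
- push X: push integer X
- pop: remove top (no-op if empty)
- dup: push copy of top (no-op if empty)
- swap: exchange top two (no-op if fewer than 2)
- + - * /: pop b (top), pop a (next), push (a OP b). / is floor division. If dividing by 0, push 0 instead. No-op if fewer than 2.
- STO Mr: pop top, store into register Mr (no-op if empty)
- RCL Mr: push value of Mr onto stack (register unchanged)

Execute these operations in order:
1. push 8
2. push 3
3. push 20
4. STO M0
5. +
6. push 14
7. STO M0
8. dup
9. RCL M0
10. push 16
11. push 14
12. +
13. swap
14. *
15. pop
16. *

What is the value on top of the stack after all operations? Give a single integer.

Answer: 121

Derivation:
After op 1 (push 8): stack=[8] mem=[0,0,0,0]
After op 2 (push 3): stack=[8,3] mem=[0,0,0,0]
After op 3 (push 20): stack=[8,3,20] mem=[0,0,0,0]
After op 4 (STO M0): stack=[8,3] mem=[20,0,0,0]
After op 5 (+): stack=[11] mem=[20,0,0,0]
After op 6 (push 14): stack=[11,14] mem=[20,0,0,0]
After op 7 (STO M0): stack=[11] mem=[14,0,0,0]
After op 8 (dup): stack=[11,11] mem=[14,0,0,0]
After op 9 (RCL M0): stack=[11,11,14] mem=[14,0,0,0]
After op 10 (push 16): stack=[11,11,14,16] mem=[14,0,0,0]
After op 11 (push 14): stack=[11,11,14,16,14] mem=[14,0,0,0]
After op 12 (+): stack=[11,11,14,30] mem=[14,0,0,0]
After op 13 (swap): stack=[11,11,30,14] mem=[14,0,0,0]
After op 14 (*): stack=[11,11,420] mem=[14,0,0,0]
After op 15 (pop): stack=[11,11] mem=[14,0,0,0]
After op 16 (*): stack=[121] mem=[14,0,0,0]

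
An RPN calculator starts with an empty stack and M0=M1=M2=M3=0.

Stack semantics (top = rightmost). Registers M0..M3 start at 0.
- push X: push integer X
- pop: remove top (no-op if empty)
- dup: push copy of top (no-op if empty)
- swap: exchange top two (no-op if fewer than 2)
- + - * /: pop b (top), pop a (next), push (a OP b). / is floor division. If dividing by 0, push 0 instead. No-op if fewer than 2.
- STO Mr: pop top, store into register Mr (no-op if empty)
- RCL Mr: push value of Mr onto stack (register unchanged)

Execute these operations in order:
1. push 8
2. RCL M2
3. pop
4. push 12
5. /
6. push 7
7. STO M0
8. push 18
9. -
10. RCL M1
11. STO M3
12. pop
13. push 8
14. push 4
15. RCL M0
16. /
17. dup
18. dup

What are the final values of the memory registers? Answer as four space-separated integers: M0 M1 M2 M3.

After op 1 (push 8): stack=[8] mem=[0,0,0,0]
After op 2 (RCL M2): stack=[8,0] mem=[0,0,0,0]
After op 3 (pop): stack=[8] mem=[0,0,0,0]
After op 4 (push 12): stack=[8,12] mem=[0,0,0,0]
After op 5 (/): stack=[0] mem=[0,0,0,0]
After op 6 (push 7): stack=[0,7] mem=[0,0,0,0]
After op 7 (STO M0): stack=[0] mem=[7,0,0,0]
After op 8 (push 18): stack=[0,18] mem=[7,0,0,0]
After op 9 (-): stack=[-18] mem=[7,0,0,0]
After op 10 (RCL M1): stack=[-18,0] mem=[7,0,0,0]
After op 11 (STO M3): stack=[-18] mem=[7,0,0,0]
After op 12 (pop): stack=[empty] mem=[7,0,0,0]
After op 13 (push 8): stack=[8] mem=[7,0,0,0]
After op 14 (push 4): stack=[8,4] mem=[7,0,0,0]
After op 15 (RCL M0): stack=[8,4,7] mem=[7,0,0,0]
After op 16 (/): stack=[8,0] mem=[7,0,0,0]
After op 17 (dup): stack=[8,0,0] mem=[7,0,0,0]
After op 18 (dup): stack=[8,0,0,0] mem=[7,0,0,0]

Answer: 7 0 0 0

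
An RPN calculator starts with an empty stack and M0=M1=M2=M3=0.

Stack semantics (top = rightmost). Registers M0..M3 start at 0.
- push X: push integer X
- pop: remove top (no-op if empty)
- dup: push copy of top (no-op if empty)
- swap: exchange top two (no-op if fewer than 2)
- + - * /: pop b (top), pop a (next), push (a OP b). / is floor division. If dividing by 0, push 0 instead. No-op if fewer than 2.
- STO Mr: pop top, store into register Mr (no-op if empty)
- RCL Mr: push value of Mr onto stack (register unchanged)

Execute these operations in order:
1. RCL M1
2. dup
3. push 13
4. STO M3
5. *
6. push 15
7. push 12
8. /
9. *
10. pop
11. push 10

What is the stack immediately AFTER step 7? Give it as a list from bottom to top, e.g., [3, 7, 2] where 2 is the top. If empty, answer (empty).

After op 1 (RCL M1): stack=[0] mem=[0,0,0,0]
After op 2 (dup): stack=[0,0] mem=[0,0,0,0]
After op 3 (push 13): stack=[0,0,13] mem=[0,0,0,0]
After op 4 (STO M3): stack=[0,0] mem=[0,0,0,13]
After op 5 (*): stack=[0] mem=[0,0,0,13]
After op 6 (push 15): stack=[0,15] mem=[0,0,0,13]
After op 7 (push 12): stack=[0,15,12] mem=[0,0,0,13]

[0, 15, 12]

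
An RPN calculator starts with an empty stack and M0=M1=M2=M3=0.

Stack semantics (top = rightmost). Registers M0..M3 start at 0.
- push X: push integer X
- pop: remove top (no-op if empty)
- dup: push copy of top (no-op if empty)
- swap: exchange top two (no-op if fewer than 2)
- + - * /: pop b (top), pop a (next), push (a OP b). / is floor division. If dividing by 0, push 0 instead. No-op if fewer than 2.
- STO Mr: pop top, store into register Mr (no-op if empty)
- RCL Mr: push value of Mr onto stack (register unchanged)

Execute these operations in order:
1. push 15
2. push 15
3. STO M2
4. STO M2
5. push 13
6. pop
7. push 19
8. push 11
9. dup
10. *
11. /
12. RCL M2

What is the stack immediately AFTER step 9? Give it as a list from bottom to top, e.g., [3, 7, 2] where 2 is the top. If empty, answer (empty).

After op 1 (push 15): stack=[15] mem=[0,0,0,0]
After op 2 (push 15): stack=[15,15] mem=[0,0,0,0]
After op 3 (STO M2): stack=[15] mem=[0,0,15,0]
After op 4 (STO M2): stack=[empty] mem=[0,0,15,0]
After op 5 (push 13): stack=[13] mem=[0,0,15,0]
After op 6 (pop): stack=[empty] mem=[0,0,15,0]
After op 7 (push 19): stack=[19] mem=[0,0,15,0]
After op 8 (push 11): stack=[19,11] mem=[0,0,15,0]
After op 9 (dup): stack=[19,11,11] mem=[0,0,15,0]

[19, 11, 11]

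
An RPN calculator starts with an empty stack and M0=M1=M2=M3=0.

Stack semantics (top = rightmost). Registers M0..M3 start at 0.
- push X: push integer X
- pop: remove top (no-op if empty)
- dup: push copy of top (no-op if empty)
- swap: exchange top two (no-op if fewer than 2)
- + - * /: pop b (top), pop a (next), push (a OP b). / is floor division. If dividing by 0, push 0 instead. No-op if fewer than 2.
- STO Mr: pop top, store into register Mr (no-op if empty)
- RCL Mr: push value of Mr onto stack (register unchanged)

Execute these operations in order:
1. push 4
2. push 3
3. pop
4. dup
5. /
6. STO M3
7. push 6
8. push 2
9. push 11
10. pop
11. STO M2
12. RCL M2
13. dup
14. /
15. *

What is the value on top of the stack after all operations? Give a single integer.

After op 1 (push 4): stack=[4] mem=[0,0,0,0]
After op 2 (push 3): stack=[4,3] mem=[0,0,0,0]
After op 3 (pop): stack=[4] mem=[0,0,0,0]
After op 4 (dup): stack=[4,4] mem=[0,0,0,0]
After op 5 (/): stack=[1] mem=[0,0,0,0]
After op 6 (STO M3): stack=[empty] mem=[0,0,0,1]
After op 7 (push 6): stack=[6] mem=[0,0,0,1]
After op 8 (push 2): stack=[6,2] mem=[0,0,0,1]
After op 9 (push 11): stack=[6,2,11] mem=[0,0,0,1]
After op 10 (pop): stack=[6,2] mem=[0,0,0,1]
After op 11 (STO M2): stack=[6] mem=[0,0,2,1]
After op 12 (RCL M2): stack=[6,2] mem=[0,0,2,1]
After op 13 (dup): stack=[6,2,2] mem=[0,0,2,1]
After op 14 (/): stack=[6,1] mem=[0,0,2,1]
After op 15 (*): stack=[6] mem=[0,0,2,1]

Answer: 6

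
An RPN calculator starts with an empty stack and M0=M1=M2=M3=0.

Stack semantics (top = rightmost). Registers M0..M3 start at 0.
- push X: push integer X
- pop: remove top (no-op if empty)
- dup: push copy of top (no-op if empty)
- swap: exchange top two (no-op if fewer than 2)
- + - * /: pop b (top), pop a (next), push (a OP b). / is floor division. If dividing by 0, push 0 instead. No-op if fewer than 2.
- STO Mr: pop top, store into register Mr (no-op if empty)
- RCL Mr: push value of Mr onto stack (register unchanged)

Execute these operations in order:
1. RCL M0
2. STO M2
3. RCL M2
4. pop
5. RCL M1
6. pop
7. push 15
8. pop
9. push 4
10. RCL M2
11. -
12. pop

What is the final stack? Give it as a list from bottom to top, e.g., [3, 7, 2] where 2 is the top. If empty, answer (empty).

Answer: (empty)

Derivation:
After op 1 (RCL M0): stack=[0] mem=[0,0,0,0]
After op 2 (STO M2): stack=[empty] mem=[0,0,0,0]
After op 3 (RCL M2): stack=[0] mem=[0,0,0,0]
After op 4 (pop): stack=[empty] mem=[0,0,0,0]
After op 5 (RCL M1): stack=[0] mem=[0,0,0,0]
After op 6 (pop): stack=[empty] mem=[0,0,0,0]
After op 7 (push 15): stack=[15] mem=[0,0,0,0]
After op 8 (pop): stack=[empty] mem=[0,0,0,0]
After op 9 (push 4): stack=[4] mem=[0,0,0,0]
After op 10 (RCL M2): stack=[4,0] mem=[0,0,0,0]
After op 11 (-): stack=[4] mem=[0,0,0,0]
After op 12 (pop): stack=[empty] mem=[0,0,0,0]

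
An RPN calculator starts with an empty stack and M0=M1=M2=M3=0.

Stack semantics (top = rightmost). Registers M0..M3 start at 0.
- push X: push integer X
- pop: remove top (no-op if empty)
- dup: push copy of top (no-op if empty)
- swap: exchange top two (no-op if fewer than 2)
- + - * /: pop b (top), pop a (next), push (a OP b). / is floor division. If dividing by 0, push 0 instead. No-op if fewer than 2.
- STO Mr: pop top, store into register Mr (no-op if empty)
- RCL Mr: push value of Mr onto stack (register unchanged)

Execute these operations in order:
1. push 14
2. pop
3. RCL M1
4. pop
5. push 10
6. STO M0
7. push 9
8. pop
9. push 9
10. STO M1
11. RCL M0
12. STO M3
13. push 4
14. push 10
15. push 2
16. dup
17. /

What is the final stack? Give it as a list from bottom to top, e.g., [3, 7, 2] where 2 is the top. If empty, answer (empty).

Answer: [4, 10, 1]

Derivation:
After op 1 (push 14): stack=[14] mem=[0,0,0,0]
After op 2 (pop): stack=[empty] mem=[0,0,0,0]
After op 3 (RCL M1): stack=[0] mem=[0,0,0,0]
After op 4 (pop): stack=[empty] mem=[0,0,0,0]
After op 5 (push 10): stack=[10] mem=[0,0,0,0]
After op 6 (STO M0): stack=[empty] mem=[10,0,0,0]
After op 7 (push 9): stack=[9] mem=[10,0,0,0]
After op 8 (pop): stack=[empty] mem=[10,0,0,0]
After op 9 (push 9): stack=[9] mem=[10,0,0,0]
After op 10 (STO M1): stack=[empty] mem=[10,9,0,0]
After op 11 (RCL M0): stack=[10] mem=[10,9,0,0]
After op 12 (STO M3): stack=[empty] mem=[10,9,0,10]
After op 13 (push 4): stack=[4] mem=[10,9,0,10]
After op 14 (push 10): stack=[4,10] mem=[10,9,0,10]
After op 15 (push 2): stack=[4,10,2] mem=[10,9,0,10]
After op 16 (dup): stack=[4,10,2,2] mem=[10,9,0,10]
After op 17 (/): stack=[4,10,1] mem=[10,9,0,10]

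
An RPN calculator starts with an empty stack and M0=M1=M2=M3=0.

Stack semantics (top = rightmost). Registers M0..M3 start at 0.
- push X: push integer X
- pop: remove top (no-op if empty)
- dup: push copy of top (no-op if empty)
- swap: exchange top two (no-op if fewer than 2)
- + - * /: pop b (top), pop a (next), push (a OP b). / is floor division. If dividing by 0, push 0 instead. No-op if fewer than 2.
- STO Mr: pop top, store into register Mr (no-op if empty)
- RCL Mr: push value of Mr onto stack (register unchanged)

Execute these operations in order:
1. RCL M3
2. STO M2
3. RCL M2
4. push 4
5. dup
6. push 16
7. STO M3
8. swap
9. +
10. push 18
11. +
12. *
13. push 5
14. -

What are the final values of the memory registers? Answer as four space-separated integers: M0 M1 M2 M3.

Answer: 0 0 0 16

Derivation:
After op 1 (RCL M3): stack=[0] mem=[0,0,0,0]
After op 2 (STO M2): stack=[empty] mem=[0,0,0,0]
After op 3 (RCL M2): stack=[0] mem=[0,0,0,0]
After op 4 (push 4): stack=[0,4] mem=[0,0,0,0]
After op 5 (dup): stack=[0,4,4] mem=[0,0,0,0]
After op 6 (push 16): stack=[0,4,4,16] mem=[0,0,0,0]
After op 7 (STO M3): stack=[0,4,4] mem=[0,0,0,16]
After op 8 (swap): stack=[0,4,4] mem=[0,0,0,16]
After op 9 (+): stack=[0,8] mem=[0,0,0,16]
After op 10 (push 18): stack=[0,8,18] mem=[0,0,0,16]
After op 11 (+): stack=[0,26] mem=[0,0,0,16]
After op 12 (*): stack=[0] mem=[0,0,0,16]
After op 13 (push 5): stack=[0,5] mem=[0,0,0,16]
After op 14 (-): stack=[-5] mem=[0,0,0,16]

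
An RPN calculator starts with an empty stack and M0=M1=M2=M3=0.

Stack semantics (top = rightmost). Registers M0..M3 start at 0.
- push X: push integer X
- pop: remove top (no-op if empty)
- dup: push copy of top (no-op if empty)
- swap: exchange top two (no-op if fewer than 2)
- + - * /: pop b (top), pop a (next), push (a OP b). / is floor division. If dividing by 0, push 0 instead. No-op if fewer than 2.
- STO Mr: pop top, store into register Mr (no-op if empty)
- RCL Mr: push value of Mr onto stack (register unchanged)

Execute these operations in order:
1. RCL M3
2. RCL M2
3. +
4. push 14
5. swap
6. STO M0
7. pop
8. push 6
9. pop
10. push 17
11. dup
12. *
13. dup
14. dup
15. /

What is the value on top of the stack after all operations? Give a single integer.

Answer: 1

Derivation:
After op 1 (RCL M3): stack=[0] mem=[0,0,0,0]
After op 2 (RCL M2): stack=[0,0] mem=[0,0,0,0]
After op 3 (+): stack=[0] mem=[0,0,0,0]
After op 4 (push 14): stack=[0,14] mem=[0,0,0,0]
After op 5 (swap): stack=[14,0] mem=[0,0,0,0]
After op 6 (STO M0): stack=[14] mem=[0,0,0,0]
After op 7 (pop): stack=[empty] mem=[0,0,0,0]
After op 8 (push 6): stack=[6] mem=[0,0,0,0]
After op 9 (pop): stack=[empty] mem=[0,0,0,0]
After op 10 (push 17): stack=[17] mem=[0,0,0,0]
After op 11 (dup): stack=[17,17] mem=[0,0,0,0]
After op 12 (*): stack=[289] mem=[0,0,0,0]
After op 13 (dup): stack=[289,289] mem=[0,0,0,0]
After op 14 (dup): stack=[289,289,289] mem=[0,0,0,0]
After op 15 (/): stack=[289,1] mem=[0,0,0,0]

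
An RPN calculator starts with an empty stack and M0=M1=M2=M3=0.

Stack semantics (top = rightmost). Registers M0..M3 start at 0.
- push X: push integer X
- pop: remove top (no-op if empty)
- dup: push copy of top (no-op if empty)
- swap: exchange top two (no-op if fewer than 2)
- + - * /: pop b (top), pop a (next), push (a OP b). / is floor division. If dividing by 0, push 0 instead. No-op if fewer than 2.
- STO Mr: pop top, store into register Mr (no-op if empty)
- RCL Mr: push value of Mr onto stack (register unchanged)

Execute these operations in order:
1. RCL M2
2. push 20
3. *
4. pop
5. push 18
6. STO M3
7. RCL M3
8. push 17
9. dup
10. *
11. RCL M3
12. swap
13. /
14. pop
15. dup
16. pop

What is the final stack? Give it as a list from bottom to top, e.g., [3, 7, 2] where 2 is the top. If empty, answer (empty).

Answer: [18]

Derivation:
After op 1 (RCL M2): stack=[0] mem=[0,0,0,0]
After op 2 (push 20): stack=[0,20] mem=[0,0,0,0]
After op 3 (*): stack=[0] mem=[0,0,0,0]
After op 4 (pop): stack=[empty] mem=[0,0,0,0]
After op 5 (push 18): stack=[18] mem=[0,0,0,0]
After op 6 (STO M3): stack=[empty] mem=[0,0,0,18]
After op 7 (RCL M3): stack=[18] mem=[0,0,0,18]
After op 8 (push 17): stack=[18,17] mem=[0,0,0,18]
After op 9 (dup): stack=[18,17,17] mem=[0,0,0,18]
After op 10 (*): stack=[18,289] mem=[0,0,0,18]
After op 11 (RCL M3): stack=[18,289,18] mem=[0,0,0,18]
After op 12 (swap): stack=[18,18,289] mem=[0,0,0,18]
After op 13 (/): stack=[18,0] mem=[0,0,0,18]
After op 14 (pop): stack=[18] mem=[0,0,0,18]
After op 15 (dup): stack=[18,18] mem=[0,0,0,18]
After op 16 (pop): stack=[18] mem=[0,0,0,18]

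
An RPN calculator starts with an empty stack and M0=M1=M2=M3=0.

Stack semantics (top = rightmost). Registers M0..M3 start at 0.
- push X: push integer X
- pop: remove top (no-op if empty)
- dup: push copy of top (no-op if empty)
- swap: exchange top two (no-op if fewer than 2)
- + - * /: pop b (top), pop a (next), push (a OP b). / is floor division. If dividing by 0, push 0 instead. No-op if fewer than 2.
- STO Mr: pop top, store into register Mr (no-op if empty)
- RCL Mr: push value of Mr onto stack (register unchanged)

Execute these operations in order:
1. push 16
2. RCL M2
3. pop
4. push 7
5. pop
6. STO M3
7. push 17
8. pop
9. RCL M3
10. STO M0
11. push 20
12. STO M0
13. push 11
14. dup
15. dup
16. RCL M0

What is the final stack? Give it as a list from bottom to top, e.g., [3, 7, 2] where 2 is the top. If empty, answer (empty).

After op 1 (push 16): stack=[16] mem=[0,0,0,0]
After op 2 (RCL M2): stack=[16,0] mem=[0,0,0,0]
After op 3 (pop): stack=[16] mem=[0,0,0,0]
After op 4 (push 7): stack=[16,7] mem=[0,0,0,0]
After op 5 (pop): stack=[16] mem=[0,0,0,0]
After op 6 (STO M3): stack=[empty] mem=[0,0,0,16]
After op 7 (push 17): stack=[17] mem=[0,0,0,16]
After op 8 (pop): stack=[empty] mem=[0,0,0,16]
After op 9 (RCL M3): stack=[16] mem=[0,0,0,16]
After op 10 (STO M0): stack=[empty] mem=[16,0,0,16]
After op 11 (push 20): stack=[20] mem=[16,0,0,16]
After op 12 (STO M0): stack=[empty] mem=[20,0,0,16]
After op 13 (push 11): stack=[11] mem=[20,0,0,16]
After op 14 (dup): stack=[11,11] mem=[20,0,0,16]
After op 15 (dup): stack=[11,11,11] mem=[20,0,0,16]
After op 16 (RCL M0): stack=[11,11,11,20] mem=[20,0,0,16]

Answer: [11, 11, 11, 20]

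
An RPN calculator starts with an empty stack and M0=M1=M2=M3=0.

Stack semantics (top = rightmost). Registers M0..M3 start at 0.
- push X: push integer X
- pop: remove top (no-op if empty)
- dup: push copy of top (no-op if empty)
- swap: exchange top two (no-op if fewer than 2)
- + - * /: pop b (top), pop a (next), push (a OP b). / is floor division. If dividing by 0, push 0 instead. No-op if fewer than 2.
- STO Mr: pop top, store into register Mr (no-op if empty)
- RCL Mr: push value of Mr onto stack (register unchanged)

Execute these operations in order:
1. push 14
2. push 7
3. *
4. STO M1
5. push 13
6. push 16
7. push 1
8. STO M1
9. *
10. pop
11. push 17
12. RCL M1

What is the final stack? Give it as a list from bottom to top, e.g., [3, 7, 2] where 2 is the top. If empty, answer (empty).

After op 1 (push 14): stack=[14] mem=[0,0,0,0]
After op 2 (push 7): stack=[14,7] mem=[0,0,0,0]
After op 3 (*): stack=[98] mem=[0,0,0,0]
After op 4 (STO M1): stack=[empty] mem=[0,98,0,0]
After op 5 (push 13): stack=[13] mem=[0,98,0,0]
After op 6 (push 16): stack=[13,16] mem=[0,98,0,0]
After op 7 (push 1): stack=[13,16,1] mem=[0,98,0,0]
After op 8 (STO M1): stack=[13,16] mem=[0,1,0,0]
After op 9 (*): stack=[208] mem=[0,1,0,0]
After op 10 (pop): stack=[empty] mem=[0,1,0,0]
After op 11 (push 17): stack=[17] mem=[0,1,0,0]
After op 12 (RCL M1): stack=[17,1] mem=[0,1,0,0]

Answer: [17, 1]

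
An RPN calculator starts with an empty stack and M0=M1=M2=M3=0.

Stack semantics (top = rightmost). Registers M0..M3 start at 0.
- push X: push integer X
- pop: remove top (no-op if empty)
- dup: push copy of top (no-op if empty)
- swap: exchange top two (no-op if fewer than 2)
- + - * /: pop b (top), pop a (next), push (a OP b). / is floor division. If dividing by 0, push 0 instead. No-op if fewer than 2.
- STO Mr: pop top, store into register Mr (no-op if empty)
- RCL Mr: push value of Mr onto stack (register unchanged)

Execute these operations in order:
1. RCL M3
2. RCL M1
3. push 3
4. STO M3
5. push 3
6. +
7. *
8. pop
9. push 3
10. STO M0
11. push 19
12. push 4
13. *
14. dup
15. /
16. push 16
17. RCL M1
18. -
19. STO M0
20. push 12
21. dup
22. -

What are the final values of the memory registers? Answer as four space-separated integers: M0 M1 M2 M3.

Answer: 16 0 0 3

Derivation:
After op 1 (RCL M3): stack=[0] mem=[0,0,0,0]
After op 2 (RCL M1): stack=[0,0] mem=[0,0,0,0]
After op 3 (push 3): stack=[0,0,3] mem=[0,0,0,0]
After op 4 (STO M3): stack=[0,0] mem=[0,0,0,3]
After op 5 (push 3): stack=[0,0,3] mem=[0,0,0,3]
After op 6 (+): stack=[0,3] mem=[0,0,0,3]
After op 7 (*): stack=[0] mem=[0,0,0,3]
After op 8 (pop): stack=[empty] mem=[0,0,0,3]
After op 9 (push 3): stack=[3] mem=[0,0,0,3]
After op 10 (STO M0): stack=[empty] mem=[3,0,0,3]
After op 11 (push 19): stack=[19] mem=[3,0,0,3]
After op 12 (push 4): stack=[19,4] mem=[3,0,0,3]
After op 13 (*): stack=[76] mem=[3,0,0,3]
After op 14 (dup): stack=[76,76] mem=[3,0,0,3]
After op 15 (/): stack=[1] mem=[3,0,0,3]
After op 16 (push 16): stack=[1,16] mem=[3,0,0,3]
After op 17 (RCL M1): stack=[1,16,0] mem=[3,0,0,3]
After op 18 (-): stack=[1,16] mem=[3,0,0,3]
After op 19 (STO M0): stack=[1] mem=[16,0,0,3]
After op 20 (push 12): stack=[1,12] mem=[16,0,0,3]
After op 21 (dup): stack=[1,12,12] mem=[16,0,0,3]
After op 22 (-): stack=[1,0] mem=[16,0,0,3]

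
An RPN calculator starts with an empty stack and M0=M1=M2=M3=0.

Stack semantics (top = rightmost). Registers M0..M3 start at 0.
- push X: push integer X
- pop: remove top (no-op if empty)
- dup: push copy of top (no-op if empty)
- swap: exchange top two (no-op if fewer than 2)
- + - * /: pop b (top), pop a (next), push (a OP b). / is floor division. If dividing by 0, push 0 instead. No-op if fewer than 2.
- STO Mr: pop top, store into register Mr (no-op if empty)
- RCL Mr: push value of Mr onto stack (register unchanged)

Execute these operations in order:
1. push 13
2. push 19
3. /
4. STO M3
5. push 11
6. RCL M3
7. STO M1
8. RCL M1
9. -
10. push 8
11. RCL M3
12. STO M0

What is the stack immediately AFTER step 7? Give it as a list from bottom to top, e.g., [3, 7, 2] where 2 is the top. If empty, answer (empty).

After op 1 (push 13): stack=[13] mem=[0,0,0,0]
After op 2 (push 19): stack=[13,19] mem=[0,0,0,0]
After op 3 (/): stack=[0] mem=[0,0,0,0]
After op 4 (STO M3): stack=[empty] mem=[0,0,0,0]
After op 5 (push 11): stack=[11] mem=[0,0,0,0]
After op 6 (RCL M3): stack=[11,0] mem=[0,0,0,0]
After op 7 (STO M1): stack=[11] mem=[0,0,0,0]

[11]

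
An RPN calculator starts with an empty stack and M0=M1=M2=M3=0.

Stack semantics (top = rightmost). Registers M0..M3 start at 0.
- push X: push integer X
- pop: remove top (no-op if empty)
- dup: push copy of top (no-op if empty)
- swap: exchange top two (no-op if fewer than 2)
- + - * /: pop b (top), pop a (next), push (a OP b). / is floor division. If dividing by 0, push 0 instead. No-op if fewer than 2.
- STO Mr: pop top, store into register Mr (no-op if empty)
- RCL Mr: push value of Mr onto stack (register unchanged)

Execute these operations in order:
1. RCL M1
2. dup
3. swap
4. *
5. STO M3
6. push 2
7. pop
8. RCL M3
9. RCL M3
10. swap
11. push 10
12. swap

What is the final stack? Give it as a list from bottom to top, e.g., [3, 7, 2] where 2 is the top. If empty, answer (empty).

After op 1 (RCL M1): stack=[0] mem=[0,0,0,0]
After op 2 (dup): stack=[0,0] mem=[0,0,0,0]
After op 3 (swap): stack=[0,0] mem=[0,0,0,0]
After op 4 (*): stack=[0] mem=[0,0,0,0]
After op 5 (STO M3): stack=[empty] mem=[0,0,0,0]
After op 6 (push 2): stack=[2] mem=[0,0,0,0]
After op 7 (pop): stack=[empty] mem=[0,0,0,0]
After op 8 (RCL M3): stack=[0] mem=[0,0,0,0]
After op 9 (RCL M3): stack=[0,0] mem=[0,0,0,0]
After op 10 (swap): stack=[0,0] mem=[0,0,0,0]
After op 11 (push 10): stack=[0,0,10] mem=[0,0,0,0]
After op 12 (swap): stack=[0,10,0] mem=[0,0,0,0]

Answer: [0, 10, 0]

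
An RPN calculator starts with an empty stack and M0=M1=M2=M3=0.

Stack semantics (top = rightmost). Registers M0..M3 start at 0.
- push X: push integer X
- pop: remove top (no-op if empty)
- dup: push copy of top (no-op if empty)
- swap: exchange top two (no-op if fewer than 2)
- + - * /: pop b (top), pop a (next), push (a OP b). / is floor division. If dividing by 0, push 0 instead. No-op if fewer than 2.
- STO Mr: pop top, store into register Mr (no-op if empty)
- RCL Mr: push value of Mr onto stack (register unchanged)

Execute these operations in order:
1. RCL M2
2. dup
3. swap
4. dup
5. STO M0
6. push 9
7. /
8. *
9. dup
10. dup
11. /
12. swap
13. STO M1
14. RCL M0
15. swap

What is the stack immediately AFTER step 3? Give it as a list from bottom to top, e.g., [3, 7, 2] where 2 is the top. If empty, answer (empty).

After op 1 (RCL M2): stack=[0] mem=[0,0,0,0]
After op 2 (dup): stack=[0,0] mem=[0,0,0,0]
After op 3 (swap): stack=[0,0] mem=[0,0,0,0]

[0, 0]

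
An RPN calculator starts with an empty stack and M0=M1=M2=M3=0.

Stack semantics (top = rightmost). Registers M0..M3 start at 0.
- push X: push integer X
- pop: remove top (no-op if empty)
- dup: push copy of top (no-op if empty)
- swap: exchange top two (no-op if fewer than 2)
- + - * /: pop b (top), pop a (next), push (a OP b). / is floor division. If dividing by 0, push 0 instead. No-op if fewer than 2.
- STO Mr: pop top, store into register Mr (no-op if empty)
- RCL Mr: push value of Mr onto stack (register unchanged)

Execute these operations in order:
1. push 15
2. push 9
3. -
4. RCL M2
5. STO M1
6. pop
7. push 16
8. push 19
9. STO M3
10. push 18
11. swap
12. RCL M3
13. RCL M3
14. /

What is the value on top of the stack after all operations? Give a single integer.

After op 1 (push 15): stack=[15] mem=[0,0,0,0]
After op 2 (push 9): stack=[15,9] mem=[0,0,0,0]
After op 3 (-): stack=[6] mem=[0,0,0,0]
After op 4 (RCL M2): stack=[6,0] mem=[0,0,0,0]
After op 5 (STO M1): stack=[6] mem=[0,0,0,0]
After op 6 (pop): stack=[empty] mem=[0,0,0,0]
After op 7 (push 16): stack=[16] mem=[0,0,0,0]
After op 8 (push 19): stack=[16,19] mem=[0,0,0,0]
After op 9 (STO M3): stack=[16] mem=[0,0,0,19]
After op 10 (push 18): stack=[16,18] mem=[0,0,0,19]
After op 11 (swap): stack=[18,16] mem=[0,0,0,19]
After op 12 (RCL M3): stack=[18,16,19] mem=[0,0,0,19]
After op 13 (RCL M3): stack=[18,16,19,19] mem=[0,0,0,19]
After op 14 (/): stack=[18,16,1] mem=[0,0,0,19]

Answer: 1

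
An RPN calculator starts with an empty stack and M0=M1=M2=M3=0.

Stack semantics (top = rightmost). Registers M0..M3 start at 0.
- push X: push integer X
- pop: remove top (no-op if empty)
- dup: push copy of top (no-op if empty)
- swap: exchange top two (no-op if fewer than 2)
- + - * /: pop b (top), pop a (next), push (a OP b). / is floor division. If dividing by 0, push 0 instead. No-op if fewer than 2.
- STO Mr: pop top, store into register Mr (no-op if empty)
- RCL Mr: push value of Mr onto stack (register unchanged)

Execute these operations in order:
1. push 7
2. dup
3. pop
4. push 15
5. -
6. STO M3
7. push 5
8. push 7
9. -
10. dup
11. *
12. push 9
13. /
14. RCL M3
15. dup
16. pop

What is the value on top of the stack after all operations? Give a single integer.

Answer: -8

Derivation:
After op 1 (push 7): stack=[7] mem=[0,0,0,0]
After op 2 (dup): stack=[7,7] mem=[0,0,0,0]
After op 3 (pop): stack=[7] mem=[0,0,0,0]
After op 4 (push 15): stack=[7,15] mem=[0,0,0,0]
After op 5 (-): stack=[-8] mem=[0,0,0,0]
After op 6 (STO M3): stack=[empty] mem=[0,0,0,-8]
After op 7 (push 5): stack=[5] mem=[0,0,0,-8]
After op 8 (push 7): stack=[5,7] mem=[0,0,0,-8]
After op 9 (-): stack=[-2] mem=[0,0,0,-8]
After op 10 (dup): stack=[-2,-2] mem=[0,0,0,-8]
After op 11 (*): stack=[4] mem=[0,0,0,-8]
After op 12 (push 9): stack=[4,9] mem=[0,0,0,-8]
After op 13 (/): stack=[0] mem=[0,0,0,-8]
After op 14 (RCL M3): stack=[0,-8] mem=[0,0,0,-8]
After op 15 (dup): stack=[0,-8,-8] mem=[0,0,0,-8]
After op 16 (pop): stack=[0,-8] mem=[0,0,0,-8]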